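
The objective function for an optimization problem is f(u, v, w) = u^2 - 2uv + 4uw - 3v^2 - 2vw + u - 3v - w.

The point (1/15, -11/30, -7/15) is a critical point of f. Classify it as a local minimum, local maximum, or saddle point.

The Hessian is constant: H = [[2, -2, 4], [-2, -6, -2], [4, -2, 0]].
Leading principal minors: Δ₁ = 2, Δ₂ = -16, Δ₃ = 120.
The minors fit neither the all-positive nor the alternating-sign pattern, so H is indefinite: a saddle point.

saddle point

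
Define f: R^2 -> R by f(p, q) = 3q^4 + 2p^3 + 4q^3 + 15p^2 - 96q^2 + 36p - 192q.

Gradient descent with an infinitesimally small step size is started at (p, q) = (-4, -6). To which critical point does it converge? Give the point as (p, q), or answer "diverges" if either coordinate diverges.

f is separable, so gradient descent decouples: p follows -∂f/∂p, q follows -∂f/∂q.
∂f/∂p = 6(p + 2)(p + 3); at p=-4 this is 12, so p decreases.
∂f/∂q = 12(q - 4)(q + 1)(q + 4); at q=-6 this is -1200, so q increases.
The p-coordinate has no critical point in that direction and runs off to infinity.

diverges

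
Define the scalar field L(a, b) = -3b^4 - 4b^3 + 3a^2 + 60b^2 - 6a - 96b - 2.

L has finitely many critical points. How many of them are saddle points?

2

L separates as a function of a plus a function of b, so ∇L=0 decouples.
∂L/∂a = 6(a - 1) = 0 at a ∈ {1}; ∂L/∂b = -12(b - 2)(b - 1)(b + 4) = 0 at b ∈ {-4, 1, 2}.
The Hessian is diagonal: diag(L_aa, L_bb). Second derivatives: L_aa(1)=6; L_bb(-4)=-360, L_bb(1)=60, L_bb(2)=-72.
Saddle points occur where the two diagonal entries have opposite signs: (1, -4), (1, 2). Count: 2.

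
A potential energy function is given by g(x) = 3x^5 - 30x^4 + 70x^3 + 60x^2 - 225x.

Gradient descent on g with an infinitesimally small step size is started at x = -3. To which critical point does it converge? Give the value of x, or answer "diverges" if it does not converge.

diverges

g'(x) = 15(x - 5)(x - 3)(x - 1)(x + 1), so g'(-3) = 5760.
Gradient descent moves in the -g' direction, i.e. x is decreasing.
There is no critical point below x=-3, and g' keeps the same sign, so the iterate runs off to −∞.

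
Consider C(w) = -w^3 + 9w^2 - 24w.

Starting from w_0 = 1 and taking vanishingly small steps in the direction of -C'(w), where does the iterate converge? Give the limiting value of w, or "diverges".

2

C'(w) = -3(w - 4)(w - 2), so C'(1) = -9.
Gradient descent moves in the -C' direction, i.e. w is increasing.
The nearest critical point in that direction is w = 2, where C'' = 6 > 0 (a local minimum). The iterate converges there.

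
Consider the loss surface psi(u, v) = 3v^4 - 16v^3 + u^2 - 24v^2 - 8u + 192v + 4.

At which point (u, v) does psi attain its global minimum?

(4, -2)

psi(u,v) separates as P(u) + Q(v) + 4, so its minimum is min P + min Q + 4.
P'(u) = 2u - 8 vanishes at u ∈ {4}; Q'(v) = 12(v - 4)(v - 2)(v + 2) vanishes at v ∈ {-2, 2, 4}.
Local minima of P (where P''>0): P(4)=-16. Local minima of Q: Q(-2)=-304, Q(4)=128.
So the global minimum of psi is P(4) + Q(-2) + 4 = -16 − 304 + 4 = -316, attained at (4, -2).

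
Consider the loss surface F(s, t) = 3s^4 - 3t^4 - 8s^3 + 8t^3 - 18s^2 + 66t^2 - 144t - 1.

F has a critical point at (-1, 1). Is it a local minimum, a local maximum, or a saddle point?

The mixed partial ∂²F/∂s∂t is 0, so the Hessian at any point is diag(F_ss, F_tt) = diag(12(3s^2 - 4s - 3), 12(-3t^2 + 4t + 11)).
At (-1, 1): H = diag(48, 144).
Both eigenvalues are positive, so H is positive definite: a local minimum.

local minimum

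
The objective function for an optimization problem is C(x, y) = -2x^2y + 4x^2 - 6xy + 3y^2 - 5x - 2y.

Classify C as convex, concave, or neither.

The term -2x^2y is cubic, so the Hessian is not constant.
∂²C/∂x² = -4y + 8, which takes both signs as y varies (negative for sufficiently large y). A diagonal entry of the Hessian changing sign means the Hessian is neither positive- nor negative-semidefinite on all of R^2.

neither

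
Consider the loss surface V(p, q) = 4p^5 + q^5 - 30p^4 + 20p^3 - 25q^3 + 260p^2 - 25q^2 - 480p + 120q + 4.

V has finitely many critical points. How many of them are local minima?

4

V separates as a function of p plus a function of q, so ∇V=0 decouples.
∂V/∂p = 20(p - 4)(p - 3)(p - 1)(p + 2) = 0 at p ∈ {-2, 1, 3, 4}; ∂V/∂q = 5(q - 4)(q - 1)(q + 2)(q + 3) = 0 at q ∈ {-3, -2, 1, 4}.
The Hessian is diagonal: diag(V_pp, V_qq). Second derivatives: V_pp(-2)=-1800, V_pp(1)=360, V_pp(3)=-200, V_pp(4)=360; V_qq(-3)=-140, V_qq(-2)=90, V_qq(1)=-180, V_qq(4)=630.
Local minima occur where both diagonal entries positive: (1, -2), (1, 4), (4, -2), (4, 4). Count: 4.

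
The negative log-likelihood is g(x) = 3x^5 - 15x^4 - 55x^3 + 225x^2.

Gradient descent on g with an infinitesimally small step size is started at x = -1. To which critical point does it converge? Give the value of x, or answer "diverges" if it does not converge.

0

g'(x) = 15x(x - 5)(x - 2)(x + 3), so g'(-1) = -540.
Gradient descent moves in the -g' direction, i.e. x is increasing.
The nearest critical point in that direction is x = 0, where g'' = 450 > 0 (a local minimum). The iterate converges there.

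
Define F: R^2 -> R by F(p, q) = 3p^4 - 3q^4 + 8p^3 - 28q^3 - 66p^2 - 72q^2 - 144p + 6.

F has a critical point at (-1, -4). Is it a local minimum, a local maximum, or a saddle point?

local maximum

The mixed partial ∂²F/∂p∂q is 0, so the Hessian at any point is diag(F_pp, F_qq) = diag(12(3p^2 + 4p - 11), -12(3q^2 + 14q + 12)).
At (-1, -4): H = diag(-144, -48).
Both eigenvalues are negative, so H is negative definite: a local maximum.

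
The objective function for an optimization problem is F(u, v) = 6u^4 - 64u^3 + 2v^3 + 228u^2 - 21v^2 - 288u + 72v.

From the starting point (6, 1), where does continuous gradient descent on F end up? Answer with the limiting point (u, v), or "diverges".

diverges

F is separable, so gradient descent decouples: u follows -∂F/∂u, v follows -∂F/∂v.
∂F/∂u = 24(u - 4)(u - 3)(u - 1); at u=6 this is 720, so u decreases.
∂F/∂v = 6(v - 4)(v - 3); at v=1 this is 36, so v decreases.
The v-coordinate has no critical point in that direction and runs off to infinity.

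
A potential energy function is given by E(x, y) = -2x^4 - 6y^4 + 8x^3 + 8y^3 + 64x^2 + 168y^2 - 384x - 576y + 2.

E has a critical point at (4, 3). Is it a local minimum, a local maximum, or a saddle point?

local maximum

The mixed partial ∂²E/∂x∂y is 0, so the Hessian at any point is diag(E_xx, E_yy) = diag(8(-3x^2 + 6x + 16), 24(-3y^2 + 2y + 14)).
At (4, 3): H = diag(-64, -168).
Both eigenvalues are negative, so H is negative definite: a local maximum.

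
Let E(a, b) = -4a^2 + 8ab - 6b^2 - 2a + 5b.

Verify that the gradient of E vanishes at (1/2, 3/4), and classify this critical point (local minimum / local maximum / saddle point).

local maximum

∇E = (-8a + 8b - 2, 8a - 12b + 5); substituting (1/2, 3/4) gives ∇E = (0, 0), so (1/2, 3/4) is indeed a critical point.
The Hessian of E is constant: H = [[-8, 8], [8, -12]].
det(H) = (-8)·(-12) − 8² = 32.
det(H) > 0 and tr(H) = -20 < 0, so H is negative definite and the point is a local maximum.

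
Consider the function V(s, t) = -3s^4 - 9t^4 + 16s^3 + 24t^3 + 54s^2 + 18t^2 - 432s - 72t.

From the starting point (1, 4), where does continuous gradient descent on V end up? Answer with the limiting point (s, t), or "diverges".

diverges

V is separable, so gradient descent decouples: s follows -∂V/∂s, t follows -∂V/∂t.
∂V/∂s = -12(s - 4)(s - 3)(s + 3); at s=1 this is -288, so s increases.
∂V/∂t = -36(t - 2)(t - 1)(t + 1); at t=4 this is -1080, so t increases.
The t-coordinate has no critical point in that direction and runs off to infinity.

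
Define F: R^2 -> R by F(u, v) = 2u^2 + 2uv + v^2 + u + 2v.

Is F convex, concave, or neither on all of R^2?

F is quadratic, so its Hessian is the constant matrix H = [[4, 2], [2, 2]].
det(H) = 4, tr(H) = 6.
det(H) > 0 and tr(H) > 0, so H is positive definite everywhere: convex.

convex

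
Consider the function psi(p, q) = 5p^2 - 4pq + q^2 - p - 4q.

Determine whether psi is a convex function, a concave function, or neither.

convex

psi is quadratic, so its Hessian is the constant matrix H = [[10, -4], [-4, 2]].
det(H) = 4, tr(H) = 12.
det(H) > 0 and tr(H) > 0, so H is positive definite everywhere: convex.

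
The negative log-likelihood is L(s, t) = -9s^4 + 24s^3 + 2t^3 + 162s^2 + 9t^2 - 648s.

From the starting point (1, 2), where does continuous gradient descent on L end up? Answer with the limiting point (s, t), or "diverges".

L is separable, so gradient descent decouples: s follows -∂L/∂s, t follows -∂L/∂t.
∂L/∂s = -36(s - 3)(s - 2)(s + 3); at s=1 this is -288, so s increases.
∂L/∂t = 6t(t + 3); at t=2 this is 60, so t decreases.
s converges to its nearest critical value 2 (a local min of the s-part); t converges to 0. The iterate converges to (2, 0).

(2, 0)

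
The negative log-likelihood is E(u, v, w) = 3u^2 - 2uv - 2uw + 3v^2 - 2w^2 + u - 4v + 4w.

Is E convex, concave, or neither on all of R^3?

E is quadratic, so its Hessian is the constant matrix H = [[6, -2, -2], [-2, 6, 0], [-2, 0, -4]].
Leading principal minors: 6, 32, -152.
Neither pattern holds ⇒ H is indefinite ⇒ neither convex nor concave.

neither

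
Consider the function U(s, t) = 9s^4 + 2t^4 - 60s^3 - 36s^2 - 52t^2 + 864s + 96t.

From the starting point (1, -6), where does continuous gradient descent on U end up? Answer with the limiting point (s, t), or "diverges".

(-2, -4)

U is separable, so gradient descent decouples: s follows -∂U/∂s, t follows -∂U/∂t.
∂U/∂s = 36(s - 4)(s - 3)(s + 2); at s=1 this is 648, so s decreases.
∂U/∂t = 8(t - 3)(t - 1)(t + 4); at t=-6 this is -1008, so t increases.
s converges to its nearest critical value -2 (a local min of the s-part); t converges to -4. The iterate converges to (-2, -4).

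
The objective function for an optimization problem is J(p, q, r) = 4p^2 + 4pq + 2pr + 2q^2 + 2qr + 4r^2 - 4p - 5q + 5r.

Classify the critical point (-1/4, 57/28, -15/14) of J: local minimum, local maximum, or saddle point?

The Hessian is constant: H = [[8, 4, 2], [4, 4, 2], [2, 2, 8]].
Leading principal minors: Δ₁ = 8, Δ₂ = 16, Δ₃ = 112.
All leading minors are positive, so H is positive definite: a local minimum.

local minimum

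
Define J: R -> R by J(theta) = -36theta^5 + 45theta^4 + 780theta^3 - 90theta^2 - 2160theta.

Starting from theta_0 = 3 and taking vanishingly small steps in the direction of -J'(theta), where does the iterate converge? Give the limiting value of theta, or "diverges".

1

J'(theta) = -180(theta - 4)(theta - 1)(theta + 1)(theta + 3), so J'(3) = 8640.
Gradient descent moves in the -J' direction, i.e. theta is decreasing.
The nearest critical point in that direction is theta = 1, where J'' = 4320 > 0 (a local minimum). The iterate converges there.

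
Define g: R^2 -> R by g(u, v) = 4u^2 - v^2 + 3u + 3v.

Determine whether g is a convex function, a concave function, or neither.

neither

g is quadratic, so its Hessian is the constant matrix H = [[8, 0], [0, -2]].
det(H) = -16, tr(H) = 6.
det(H) < 0, so H is indefinite: neither convex nor concave.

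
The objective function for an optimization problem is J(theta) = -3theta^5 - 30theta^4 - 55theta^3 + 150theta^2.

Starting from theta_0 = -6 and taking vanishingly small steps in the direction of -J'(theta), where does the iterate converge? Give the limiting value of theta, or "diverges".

J'(theta) = -15theta(theta - 1)(theta + 4)(theta + 5), so J'(-6) = -1260.
Gradient descent moves in the -J' direction, i.e. theta is increasing.
The nearest critical point in that direction is theta = -5, where J'' = 450 > 0 (a local minimum). The iterate converges there.

-5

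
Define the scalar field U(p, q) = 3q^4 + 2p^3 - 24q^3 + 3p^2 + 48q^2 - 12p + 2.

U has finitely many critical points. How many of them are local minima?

2

U separates as a function of p plus a function of q, so ∇U=0 decouples.
∂U/∂p = 6(p - 1)(p + 2) = 0 at p ∈ {-2, 1}; ∂U/∂q = 12q(q - 4)(q - 2) = 0 at q ∈ {0, 2, 4}.
The Hessian is diagonal: diag(U_pp, U_qq). Second derivatives: U_pp(-2)=-18, U_pp(1)=18; U_qq(0)=96, U_qq(2)=-48, U_qq(4)=96.
Local minima occur where both diagonal entries positive: (1, 0), (1, 4). Count: 2.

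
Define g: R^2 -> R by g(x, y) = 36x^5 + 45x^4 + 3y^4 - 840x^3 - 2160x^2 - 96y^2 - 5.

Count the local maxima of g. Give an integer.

g separates as a function of x plus a function of y, so ∇g=0 decouples.
∂g/∂x = 180x(x - 4)(x + 2)(x + 3) = 0 at x ∈ {-3, -2, 0, 4}; ∂g/∂y = 12y(y - 4)(y + 4) = 0 at y ∈ {-4, 0, 4}.
The Hessian is diagonal: diag(g_xx, g_yy). Second derivatives: g_xx(-3)=-3780, g_xx(-2)=2160, g_xx(0)=-4320, g_xx(4)=30240; g_yy(-4)=384, g_yy(0)=-192, g_yy(4)=384.
Local maxima occur where both diagonal entries negative: (-3, 0), (0, 0). Count: 2.

2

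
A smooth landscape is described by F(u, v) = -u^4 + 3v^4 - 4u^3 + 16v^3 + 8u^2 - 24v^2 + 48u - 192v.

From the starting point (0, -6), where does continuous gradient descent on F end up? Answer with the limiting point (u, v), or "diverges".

(-2, -4)

F is separable, so gradient descent decouples: u follows -∂F/∂u, v follows -∂F/∂v.
∂F/∂u = -4(u - 2)(u + 2)(u + 3); at u=0 this is 48, so u decreases.
∂F/∂v = 12(v - 2)(v + 2)(v + 4); at v=-6 this is -768, so v increases.
u converges to its nearest critical value -2 (a local min of the u-part); v converges to -4. The iterate converges to (-2, -4).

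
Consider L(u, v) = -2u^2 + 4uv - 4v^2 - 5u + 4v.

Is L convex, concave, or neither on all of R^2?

L is quadratic, so its Hessian is the constant matrix H = [[-4, 4], [4, -8]].
det(H) = 16, tr(H) = -12.
det(H) > 0 and tr(H) < 0, so H is negative definite everywhere: concave.

concave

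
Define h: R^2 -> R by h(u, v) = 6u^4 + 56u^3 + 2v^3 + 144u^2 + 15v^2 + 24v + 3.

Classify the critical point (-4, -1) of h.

local minimum

The mixed partial ∂²h/∂u∂v is 0, so the Hessian at any point is diag(h_uu, h_vv) = diag(24(3u^2 + 14u + 12), 6(2v + 5)).
At (-4, -1): H = diag(96, 18).
Both eigenvalues are positive, so H is positive definite: a local minimum.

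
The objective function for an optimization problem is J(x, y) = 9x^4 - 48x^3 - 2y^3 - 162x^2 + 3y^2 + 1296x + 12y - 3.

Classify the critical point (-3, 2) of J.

saddle point

The mixed partial ∂²J/∂x∂y is 0, so the Hessian at any point is diag(J_xx, J_yy) = diag(36(3x^2 - 8x - 9), 6(-2y + 1)).
At (-3, 2): H = diag(1512, -18).
The eigenvalues have opposite signs, so H is indefinite: a saddle point.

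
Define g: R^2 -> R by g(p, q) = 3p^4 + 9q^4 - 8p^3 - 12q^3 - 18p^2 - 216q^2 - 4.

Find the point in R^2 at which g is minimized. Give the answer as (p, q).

g(p,q) separates as A(p) + B(q) − 4, so its minimum is min A + min B − 4.
A'(p) = 12p(p - 3)(p + 1) vanishes at p ∈ {-1, 0, 3}; B'(q) = 36q(q - 4)(q + 3) vanishes at q ∈ {-3, 0, 4}.
Local minima of A (where A''>0): A(-1)=-7, A(3)=-135. Local minima of B: B(-3)=-891, B(4)=-1920.
So the global minimum of g is A(3) + B(4) − 4 = -135 − 1920 − 4 = -2059, attained at (3, 4).

(3, 4)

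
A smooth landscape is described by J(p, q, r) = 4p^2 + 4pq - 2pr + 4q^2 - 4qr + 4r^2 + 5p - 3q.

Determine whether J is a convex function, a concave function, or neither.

J is quadratic, so its Hessian is the constant matrix H = [[8, 4, -2], [4, 8, -4], [-2, -4, 8]].
Leading principal minors: 8, 48, 288.
All positive ⇒ H ≻ 0 ⇒ convex.

convex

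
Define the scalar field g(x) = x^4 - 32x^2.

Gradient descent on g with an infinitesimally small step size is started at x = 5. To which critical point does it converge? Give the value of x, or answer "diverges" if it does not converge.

4

g'(x) = 4x(x - 4)(x + 4), so g'(5) = 180.
Gradient descent moves in the -g' direction, i.e. x is decreasing.
The nearest critical point in that direction is x = 4, where g'' = 128 > 0 (a local minimum). The iterate converges there.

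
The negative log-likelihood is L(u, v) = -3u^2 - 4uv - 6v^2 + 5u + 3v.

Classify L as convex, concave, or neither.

concave

L is quadratic, so its Hessian is the constant matrix H = [[-6, -4], [-4, -12]].
det(H) = 56, tr(H) = -18.
det(H) > 0 and tr(H) < 0, so H is negative definite everywhere: concave.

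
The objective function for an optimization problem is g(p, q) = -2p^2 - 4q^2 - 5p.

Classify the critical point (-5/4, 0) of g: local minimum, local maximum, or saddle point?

local maximum

The Hessian of g is constant: H = [[-4, 0], [0, -8]].
det(H) = (-4)·(-8) − 0² = 32.
det(H) > 0 and tr(H) = -12 < 0, so H is negative definite and the point is a local maximum.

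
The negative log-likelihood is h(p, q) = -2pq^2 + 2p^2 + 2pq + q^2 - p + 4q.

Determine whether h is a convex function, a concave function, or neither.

neither

The term -2pq^2 is cubic, so the Hessian is not constant.
∂²h/∂q² = -4p + 2, which takes both signs as p varies (negative for sufficiently large p). A diagonal entry of the Hessian changing sign means the Hessian is neither positive- nor negative-semidefinite on all of R^2.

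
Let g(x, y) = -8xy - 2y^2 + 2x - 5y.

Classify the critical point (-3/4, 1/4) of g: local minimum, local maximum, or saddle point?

saddle point

The Hessian of g is constant: H = [[0, -8], [-8, -4]].
det(H) = 0·(-4) − (-8)² = -64.
Since det(H) < 0, H is indefinite and the critical point is a saddle point.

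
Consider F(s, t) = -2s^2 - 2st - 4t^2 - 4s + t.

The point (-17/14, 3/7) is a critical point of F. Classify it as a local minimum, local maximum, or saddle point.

local maximum

The Hessian of F is constant: H = [[-4, -2], [-2, -8]].
det(H) = (-4)·(-8) − (-2)² = 28.
det(H) > 0 and tr(H) = -12 < 0, so H is negative definite and the point is a local maximum.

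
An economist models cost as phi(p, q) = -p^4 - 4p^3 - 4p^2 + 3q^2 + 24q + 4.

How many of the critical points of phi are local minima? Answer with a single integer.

1

phi separates as a function of p plus a function of q, so ∇phi=0 decouples.
∂phi/∂p = -4p(p + 1)(p + 2) = 0 at p ∈ {-2, -1, 0}; ∂phi/∂q = 6(q + 4) = 0 at q ∈ {-4}.
The Hessian is diagonal: diag(phi_pp, phi_qq). Second derivatives: phi_pp(-2)=-8, phi_pp(-1)=4, phi_pp(0)=-8; phi_qq(-4)=6.
Local minima occur where both diagonal entries positive: (-1, -4). Count: 1.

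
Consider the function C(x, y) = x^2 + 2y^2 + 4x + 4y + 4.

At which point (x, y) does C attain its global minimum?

(-2, -1)

C(x,y) separates as P(x) + Q(y) + 4, so its minimum is min P + min Q + 4.
P'(x) = 2x + 4 vanishes at x ∈ {-2}; Q'(y) = 4y + 4 vanishes at y ∈ {-1}.
Local minima of P (where P''>0): P(-2)=-4. Local minima of Q: Q(-1)=-2.
So the global minimum of C is P(-2) + Q(-1) + 4 = -4 − 2 + 4 = -2, attained at (-2, -1).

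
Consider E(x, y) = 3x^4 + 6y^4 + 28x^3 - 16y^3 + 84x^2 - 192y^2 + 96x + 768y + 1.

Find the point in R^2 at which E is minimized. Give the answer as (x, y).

(-4, -4)

E(x,y) separates as P(x) + Q(y) + 1, so its minimum is min P + min Q + 1.
P'(x) = 12(x + 1)(x + 2)(x + 4) vanishes at x ∈ {-4, -2, -1}; Q'(y) = 24(y - 4)(y - 2)(y + 4) vanishes at y ∈ {-4, 2, 4}.
Local minima of P (where P''>0): P(-4)=-64, P(-1)=-37. Local minima of Q: Q(-4)=-3584, Q(4)=512.
So the global minimum of E is P(-4) + Q(-4) + 1 = -64 − 3584 + 1 = -3647, attained at (-4, -4).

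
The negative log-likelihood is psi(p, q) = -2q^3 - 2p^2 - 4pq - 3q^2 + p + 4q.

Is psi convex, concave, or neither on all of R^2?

The term -2q^3 is cubic, so the Hessian is not constant.
∂²psi/∂q² = -12q - 6, which takes both signs as q varies (negative for sufficiently large q). A diagonal entry of the Hessian changing sign means the Hessian is neither positive- nor negative-semidefinite on all of R^2.

neither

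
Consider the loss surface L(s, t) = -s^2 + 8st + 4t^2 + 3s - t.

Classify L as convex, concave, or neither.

neither

L is quadratic, so its Hessian is the constant matrix H = [[-2, 8], [8, 8]].
det(H) = -80, tr(H) = 6.
det(H) < 0, so H is indefinite: neither convex nor concave.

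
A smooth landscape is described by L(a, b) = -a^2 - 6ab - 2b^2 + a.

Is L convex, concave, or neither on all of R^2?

L is quadratic, so its Hessian is the constant matrix H = [[-2, -6], [-6, -4]].
det(H) = -28, tr(H) = -6.
det(H) < 0, so H is indefinite: neither convex nor concave.

neither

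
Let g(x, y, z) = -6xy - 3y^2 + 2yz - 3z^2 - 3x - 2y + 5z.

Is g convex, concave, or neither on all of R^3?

g is quadratic, so its Hessian is the constant matrix H = [[0, -6, 0], [-6, -6, 2], [0, 2, -6]].
Leading principal minors: 0, -36, 216.
Neither pattern holds ⇒ H is indefinite ⇒ neither convex nor concave.

neither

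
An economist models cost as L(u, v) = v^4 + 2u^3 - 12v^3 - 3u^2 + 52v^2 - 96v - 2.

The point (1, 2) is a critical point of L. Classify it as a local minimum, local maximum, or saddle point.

The mixed partial ∂²L/∂u∂v is 0, so the Hessian at any point is diag(L_uu, L_vv) = diag(6(2u - 1), 4(3v^2 - 18v + 26)).
At (1, 2): H = diag(6, 8).
Both eigenvalues are positive, so H is positive definite: a local minimum.

local minimum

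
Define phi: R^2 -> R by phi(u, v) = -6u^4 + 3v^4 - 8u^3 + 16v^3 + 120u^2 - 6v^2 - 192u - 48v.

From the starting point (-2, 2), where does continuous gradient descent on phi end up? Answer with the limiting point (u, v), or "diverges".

phi is separable, so gradient descent decouples: u follows -∂phi/∂u, v follows -∂phi/∂v.
∂phi/∂u = -24(u - 2)(u - 1)(u + 4); at u=-2 this is -576, so u increases.
∂phi/∂v = 12(v - 1)(v + 1)(v + 4); at v=2 this is 216, so v decreases.
u converges to its nearest critical value 1 (a local min of the u-part); v converges to 1. The iterate converges to (1, 1).

(1, 1)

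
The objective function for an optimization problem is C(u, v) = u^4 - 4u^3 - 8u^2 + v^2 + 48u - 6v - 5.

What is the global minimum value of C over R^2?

-94

C(u,v) separates as P(u) + Q(v) − 5, so its minimum is min P + min Q − 5.
P'(u) = 4(u - 3)(u - 2)(u + 2) vanishes at u ∈ {-2, 2, 3}; Q'(v) = 2v - 6 vanishes at v ∈ {3}.
Local minima of P (where P''>0): P(-2)=-80, P(3)=45. Local minima of Q: Q(3)=-9.
So the global minimum of C is P(-2) + Q(3) − 5 = -80 − 9 − 5 = -94, attained at (-2, 3).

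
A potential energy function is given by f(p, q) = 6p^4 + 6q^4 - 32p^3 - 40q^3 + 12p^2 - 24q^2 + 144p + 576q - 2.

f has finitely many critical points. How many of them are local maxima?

1

f separates as a function of p plus a function of q, so ∇f=0 decouples.
∂f/∂p = 24(p - 3)(p - 2)(p + 1) = 0 at p ∈ {-1, 2, 3}; ∂f/∂q = 24(q - 4)(q - 3)(q + 2) = 0 at q ∈ {-2, 3, 4}.
The Hessian is diagonal: diag(f_pp, f_qq). Second derivatives: f_pp(-1)=288, f_pp(2)=-72, f_pp(3)=96; f_qq(-2)=720, f_qq(3)=-120, f_qq(4)=144.
Local maxima occur where both diagonal entries negative: (2, 3). Count: 1.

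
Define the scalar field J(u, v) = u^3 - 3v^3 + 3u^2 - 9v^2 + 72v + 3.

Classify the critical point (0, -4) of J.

The mixed partial ∂²J/∂u∂v is 0, so the Hessian at any point is diag(J_uu, J_vv) = diag(6(u + 1), -18(v + 1)).
At (0, -4): H = diag(6, 54).
Both eigenvalues are positive, so H is positive definite: a local minimum.

local minimum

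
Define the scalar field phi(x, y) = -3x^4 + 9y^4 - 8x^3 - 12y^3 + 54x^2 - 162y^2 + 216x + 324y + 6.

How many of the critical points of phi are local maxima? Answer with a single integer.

phi separates as a function of x plus a function of y, so ∇phi=0 decouples.
∂phi/∂x = -12(x - 3)(x + 2)(x + 3) = 0 at x ∈ {-3, -2, 3}; ∂phi/∂y = 36(y - 3)(y - 1)(y + 3) = 0 at y ∈ {-3, 1, 3}.
The Hessian is diagonal: diag(phi_xx, phi_yy). Second derivatives: phi_xx(-3)=-72, phi_xx(-2)=60, phi_xx(3)=-360; phi_yy(-3)=864, phi_yy(1)=-288, phi_yy(3)=432.
Local maxima occur where both diagonal entries negative: (-3, 1), (3, 1). Count: 2.

2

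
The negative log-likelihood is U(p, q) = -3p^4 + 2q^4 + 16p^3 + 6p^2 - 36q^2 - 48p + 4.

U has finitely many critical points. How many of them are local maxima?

U separates as a function of p plus a function of q, so ∇U=0 decouples.
∂U/∂p = -12(p - 4)(p - 1)(p + 1) = 0 at p ∈ {-1, 1, 4}; ∂U/∂q = 8q(q - 3)(q + 3) = 0 at q ∈ {-3, 0, 3}.
The Hessian is diagonal: diag(U_pp, U_qq). Second derivatives: U_pp(-1)=-120, U_pp(1)=72, U_pp(4)=-180; U_qq(-3)=144, U_qq(0)=-72, U_qq(3)=144.
Local maxima occur where both diagonal entries negative: (-1, 0), (4, 0). Count: 2.

2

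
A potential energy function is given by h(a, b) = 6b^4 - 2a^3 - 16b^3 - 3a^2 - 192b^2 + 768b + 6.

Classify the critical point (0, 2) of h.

local maximum

The mixed partial ∂²h/∂a∂b is 0, so the Hessian at any point is diag(h_aa, h_bb) = diag(-6(2a + 1), 24(3b^2 - 4b - 16)).
At (0, 2): H = diag(-6, -288).
Both eigenvalues are negative, so H is negative definite: a local maximum.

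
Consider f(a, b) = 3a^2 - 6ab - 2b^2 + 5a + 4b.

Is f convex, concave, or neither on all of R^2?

f is quadratic, so its Hessian is the constant matrix H = [[6, -6], [-6, -4]].
det(H) = -60, tr(H) = 2.
det(H) < 0, so H is indefinite: neither convex nor concave.

neither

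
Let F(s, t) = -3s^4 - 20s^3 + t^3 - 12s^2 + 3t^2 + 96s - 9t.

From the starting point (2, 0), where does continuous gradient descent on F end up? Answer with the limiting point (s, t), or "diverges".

F is separable, so gradient descent decouples: s follows -∂F/∂s, t follows -∂F/∂t.
∂F/∂s = -12(s - 1)(s + 2)(s + 4); at s=2 this is -288, so s increases.
∂F/∂t = 3(t - 1)(t + 3); at t=0 this is -9, so t increases.
The s-coordinate has no critical point in that direction and runs off to infinity.

diverges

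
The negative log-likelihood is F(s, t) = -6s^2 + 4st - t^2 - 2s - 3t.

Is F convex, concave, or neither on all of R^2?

F is quadratic, so its Hessian is the constant matrix H = [[-12, 4], [4, -2]].
det(H) = 8, tr(H) = -14.
det(H) > 0 and tr(H) < 0, so H is negative definite everywhere: concave.

concave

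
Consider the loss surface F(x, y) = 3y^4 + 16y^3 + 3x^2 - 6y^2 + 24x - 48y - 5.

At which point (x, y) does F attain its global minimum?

F(x,y) separates as P(x) + Q(y) − 5, so its minimum is min P + min Q − 5.
P'(x) = 6x + 24 vanishes at x ∈ {-4}; Q'(y) = 12(y - 1)(y + 1)(y + 4) vanishes at y ∈ {-4, -1, 1}.
Local minima of P (where P''>0): P(-4)=-48. Local minima of Q: Q(-4)=-160, Q(1)=-35.
So the global minimum of F is P(-4) + Q(-4) − 5 = -48 − 160 − 5 = -213, attained at (-4, -4).

(-4, -4)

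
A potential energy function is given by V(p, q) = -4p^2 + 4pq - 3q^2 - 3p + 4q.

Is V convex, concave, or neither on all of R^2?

concave

V is quadratic, so its Hessian is the constant matrix H = [[-8, 4], [4, -6]].
det(H) = 32, tr(H) = -14.
det(H) > 0 and tr(H) < 0, so H is negative definite everywhere: concave.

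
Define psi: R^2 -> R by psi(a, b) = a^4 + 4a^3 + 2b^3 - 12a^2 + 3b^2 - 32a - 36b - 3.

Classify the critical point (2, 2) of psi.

local minimum

The mixed partial ∂²psi/∂a∂b is 0, so the Hessian at any point is diag(psi_aa, psi_bb) = diag(12(a^2 + 2a - 2), 6(2b + 1)).
At (2, 2): H = diag(72, 30).
Both eigenvalues are positive, so H is positive definite: a local minimum.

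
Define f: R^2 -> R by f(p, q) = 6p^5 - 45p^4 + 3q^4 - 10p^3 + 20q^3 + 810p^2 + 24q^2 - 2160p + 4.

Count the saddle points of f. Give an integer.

6

f separates as a function of p plus a function of q, so ∇f=0 decouples.
∂f/∂p = 30(p - 4)(p - 3)(p - 2)(p + 3) = 0 at p ∈ {-3, 2, 3, 4}; ∂f/∂q = 12q(q + 1)(q + 4) = 0 at q ∈ {-4, -1, 0}.
The Hessian is diagonal: diag(f_pp, f_qq). Second derivatives: f_pp(-3)=-6300, f_pp(2)=300, f_pp(3)=-180, f_pp(4)=420; f_qq(-4)=144, f_qq(-1)=-36, f_qq(0)=48.
Saddle points occur where the two diagonal entries have opposite signs: (-3, -4), (-3, 0), (2, -1), (3, -4), (3, 0), (4, -1). Count: 6.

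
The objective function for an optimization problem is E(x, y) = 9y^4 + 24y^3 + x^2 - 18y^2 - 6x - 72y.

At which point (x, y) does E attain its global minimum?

(3, 1)

E(x,y) separates as P(x) + Q(y), so its minimum is min P + min Q.
P'(x) = 2x - 6 vanishes at x ∈ {3}; Q'(y) = 36(y - 1)(y + 1)(y + 2) vanishes at y ∈ {-2, -1, 1}.
Local minima of P (where P''>0): P(3)=-9. Local minima of Q: Q(-2)=24, Q(1)=-57.
So the global minimum of E is P(3) + Q(1) = -9 − 57 = -66, attained at (3, 1).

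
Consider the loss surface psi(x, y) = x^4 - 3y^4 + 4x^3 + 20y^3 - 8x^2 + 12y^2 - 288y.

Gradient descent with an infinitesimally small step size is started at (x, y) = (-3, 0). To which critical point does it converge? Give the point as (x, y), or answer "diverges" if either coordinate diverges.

(-4, 3)

psi is separable, so gradient descent decouples: x follows -∂psi/∂x, y follows -∂psi/∂y.
∂psi/∂x = 4x(x - 1)(x + 4); at x=-3 this is 48, so x decreases.
∂psi/∂y = -12(y - 4)(y - 3)(y + 2); at y=0 this is -288, so y increases.
x converges to its nearest critical value -4 (a local min of the x-part); y converges to 3. The iterate converges to (-4, 3).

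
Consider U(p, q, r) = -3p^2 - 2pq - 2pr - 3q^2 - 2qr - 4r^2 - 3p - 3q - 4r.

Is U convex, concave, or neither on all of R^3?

concave

U is quadratic, so its Hessian is the constant matrix H = [[-6, -2, -2], [-2, -6, -2], [-2, -2, -8]].
Leading principal minors: -6, 32, -224.
Signs alternate −, +, − ⇒ H ≺ 0 ⇒ concave.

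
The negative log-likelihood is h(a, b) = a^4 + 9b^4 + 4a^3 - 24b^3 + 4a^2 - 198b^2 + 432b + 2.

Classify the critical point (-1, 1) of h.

local maximum

The mixed partial ∂²h/∂a∂b is 0, so the Hessian at any point is diag(h_aa, h_bb) = diag(4(3a^2 + 6a + 2), 36(3b^2 - 4b - 11)).
At (-1, 1): H = diag(-4, -432).
Both eigenvalues are negative, so H is negative definite: a local maximum.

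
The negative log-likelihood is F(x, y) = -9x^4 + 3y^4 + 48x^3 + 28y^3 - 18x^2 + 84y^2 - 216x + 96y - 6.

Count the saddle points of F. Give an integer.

F separates as a function of x plus a function of y, so ∇F=0 decouples.
∂F/∂x = -36(x - 3)(x - 2)(x + 1) = 0 at x ∈ {-1, 2, 3}; ∂F/∂y = 12(y + 1)(y + 2)(y + 4) = 0 at y ∈ {-4, -2, -1}.
The Hessian is diagonal: diag(F_xx, F_yy). Second derivatives: F_xx(-1)=-432, F_xx(2)=108, F_xx(3)=-144; F_yy(-4)=72, F_yy(-2)=-24, F_yy(-1)=36.
Saddle points occur where the two diagonal entries have opposite signs: (-1, -4), (-1, -1), (2, -2), (3, -4), (3, -1). Count: 5.

5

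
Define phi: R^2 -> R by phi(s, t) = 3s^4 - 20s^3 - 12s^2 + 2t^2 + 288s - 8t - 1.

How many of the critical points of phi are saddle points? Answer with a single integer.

1

phi separates as a function of s plus a function of t, so ∇phi=0 decouples.
∂phi/∂s = 12(s - 4)(s - 3)(s + 2) = 0 at s ∈ {-2, 3, 4}; ∂phi/∂t = 4(t - 2) = 0 at t ∈ {2}.
The Hessian is diagonal: diag(phi_ss, phi_tt). Second derivatives: phi_ss(-2)=360, phi_ss(3)=-60, phi_ss(4)=72; phi_tt(2)=4.
Saddle points occur where the two diagonal entries have opposite signs: (3, 2). Count: 1.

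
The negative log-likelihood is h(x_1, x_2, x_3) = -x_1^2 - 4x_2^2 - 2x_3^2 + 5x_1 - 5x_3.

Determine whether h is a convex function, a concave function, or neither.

concave

h is quadratic, so its Hessian is the constant matrix H = [[-2, 0, 0], [0, -8, 0], [0, 0, -4]].
Leading principal minors: -2, 16, -64.
Signs alternate −, +, − ⇒ H ≺ 0 ⇒ concave.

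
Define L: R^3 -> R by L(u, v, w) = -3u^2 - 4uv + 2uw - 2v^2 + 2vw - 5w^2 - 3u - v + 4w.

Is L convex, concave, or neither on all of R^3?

concave

L is quadratic, so its Hessian is the constant matrix H = [[-6, -4, 2], [-4, -4, 2], [2, 2, -10]].
Leading principal minors: -6, 8, -72.
Signs alternate −, +, − ⇒ H ≺ 0 ⇒ concave.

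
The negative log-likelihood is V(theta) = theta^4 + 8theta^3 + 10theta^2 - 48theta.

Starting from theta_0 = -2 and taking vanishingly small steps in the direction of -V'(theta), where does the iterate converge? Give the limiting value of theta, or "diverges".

V'(theta) = 4(theta - 1)(theta + 3)(theta + 4), so V'(-2) = -24.
Gradient descent moves in the -V' direction, i.e. theta is increasing.
The nearest critical point in that direction is theta = 1, where V'' = 80 > 0 (a local minimum). The iterate converges there.

1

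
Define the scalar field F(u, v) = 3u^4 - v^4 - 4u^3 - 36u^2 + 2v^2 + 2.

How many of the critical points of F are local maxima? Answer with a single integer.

2

F separates as a function of u plus a function of v, so ∇F=0 decouples.
∂F/∂u = 12u(u - 3)(u + 2) = 0 at u ∈ {-2, 0, 3}; ∂F/∂v = -4v(v - 1)(v + 1) = 0 at v ∈ {-1, 0, 1}.
The Hessian is diagonal: diag(F_uu, F_vv). Second derivatives: F_uu(-2)=120, F_uu(0)=-72, F_uu(3)=180; F_vv(-1)=-8, F_vv(0)=4, F_vv(1)=-8.
Local maxima occur where both diagonal entries negative: (0, -1), (0, 1). Count: 2.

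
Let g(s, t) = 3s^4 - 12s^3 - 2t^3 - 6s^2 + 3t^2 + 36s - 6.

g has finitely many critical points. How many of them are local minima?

g separates as a function of s plus a function of t, so ∇g=0 decouples.
∂g/∂s = 12(s - 3)(s - 1)(s + 1) = 0 at s ∈ {-1, 1, 3}; ∂g/∂t = -6t(t - 1) = 0 at t ∈ {0, 1}.
The Hessian is diagonal: diag(g_ss, g_tt). Second derivatives: g_ss(-1)=96, g_ss(1)=-48, g_ss(3)=96; g_tt(0)=6, g_tt(1)=-6.
Local minima occur where both diagonal entries positive: (-1, 0), (3, 0). Count: 2.

2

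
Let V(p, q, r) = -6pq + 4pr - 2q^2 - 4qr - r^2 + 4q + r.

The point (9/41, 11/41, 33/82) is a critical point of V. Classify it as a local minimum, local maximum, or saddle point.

saddle point

The Hessian is constant: H = [[0, -6, 4], [-6, -4, -4], [4, -4, -2]].
Leading principal minors: Δ₁ = 0, Δ₂ = -36, Δ₃ = 328.
The minors fit neither the all-positive nor the alternating-sign pattern, so H is indefinite: a saddle point.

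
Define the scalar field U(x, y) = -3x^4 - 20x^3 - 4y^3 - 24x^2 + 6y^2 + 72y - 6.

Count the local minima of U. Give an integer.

1

U separates as a function of x plus a function of y, so ∇U=0 decouples.
∂U/∂x = -12x(x + 1)(x + 4) = 0 at x ∈ {-4, -1, 0}; ∂U/∂y = -12(y - 3)(y + 2) = 0 at y ∈ {-2, 3}.
The Hessian is diagonal: diag(U_xx, U_yy). Second derivatives: U_xx(-4)=-144, U_xx(-1)=36, U_xx(0)=-48; U_yy(-2)=60, U_yy(3)=-60.
Local minima occur where both diagonal entries positive: (-1, -2). Count: 1.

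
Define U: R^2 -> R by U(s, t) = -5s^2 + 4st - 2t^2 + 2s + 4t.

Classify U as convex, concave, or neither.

concave

U is quadratic, so its Hessian is the constant matrix H = [[-10, 4], [4, -4]].
det(H) = 24, tr(H) = -14.
det(H) > 0 and tr(H) < 0, so H is negative definite everywhere: concave.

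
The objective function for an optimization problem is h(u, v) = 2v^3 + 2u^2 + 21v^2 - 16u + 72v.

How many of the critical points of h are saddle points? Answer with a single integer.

1

h separates as a function of u plus a function of v, so ∇h=0 decouples.
∂h/∂u = 4(u - 4) = 0 at u ∈ {4}; ∂h/∂v = 6(v + 3)(v + 4) = 0 at v ∈ {-4, -3}.
The Hessian is diagonal: diag(h_uu, h_vv). Second derivatives: h_uu(4)=4; h_vv(-4)=-6, h_vv(-3)=6.
Saddle points occur where the two diagonal entries have opposite signs: (4, -4). Count: 1.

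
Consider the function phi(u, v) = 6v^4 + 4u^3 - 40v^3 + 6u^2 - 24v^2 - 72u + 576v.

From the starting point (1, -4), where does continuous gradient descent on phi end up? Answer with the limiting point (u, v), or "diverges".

(2, -2)

phi is separable, so gradient descent decouples: u follows -∂phi/∂u, v follows -∂phi/∂v.
∂phi/∂u = 12(u - 2)(u + 3); at u=1 this is -48, so u increases.
∂phi/∂v = 24(v - 4)(v - 3)(v + 2); at v=-4 this is -2688, so v increases.
u converges to its nearest critical value 2 (a local min of the u-part); v converges to -2. The iterate converges to (2, -2).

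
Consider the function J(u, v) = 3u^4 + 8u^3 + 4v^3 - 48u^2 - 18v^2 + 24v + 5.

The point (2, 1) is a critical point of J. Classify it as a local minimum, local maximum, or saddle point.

saddle point

The mixed partial ∂²J/∂u∂v is 0, so the Hessian at any point is diag(J_uu, J_vv) = diag(12(3u^2 + 4u - 8), 12(2v - 3)).
At (2, 1): H = diag(144, -12).
The eigenvalues have opposite signs, so H is indefinite: a saddle point.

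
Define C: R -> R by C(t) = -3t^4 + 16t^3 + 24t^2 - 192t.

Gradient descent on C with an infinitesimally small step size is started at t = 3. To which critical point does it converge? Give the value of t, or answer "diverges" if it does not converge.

C'(t) = -12(t - 4)(t - 2)(t + 2), so C'(3) = 60.
Gradient descent moves in the -C' direction, i.e. t is decreasing.
The nearest critical point in that direction is t = 2, where C'' = 96 > 0 (a local minimum). The iterate converges there.

2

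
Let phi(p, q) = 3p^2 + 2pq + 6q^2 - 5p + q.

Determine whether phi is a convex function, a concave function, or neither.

convex

phi is quadratic, so its Hessian is the constant matrix H = [[6, 2], [2, 12]].
det(H) = 68, tr(H) = 18.
det(H) > 0 and tr(H) > 0, so H is positive definite everywhere: convex.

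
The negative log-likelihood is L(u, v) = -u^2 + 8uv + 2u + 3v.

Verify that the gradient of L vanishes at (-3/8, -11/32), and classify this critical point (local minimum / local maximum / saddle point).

saddle point

∇L = (-2u + 8v + 2, 8u + 3); substituting (-3/8, -11/32) gives ∇L = (0, 0), so (-3/8, -11/32) is indeed a critical point.
The Hessian of L is constant: H = [[-2, 8], [8, 0]].
det(H) = (-2)·0 − 8² = -64.
Since det(H) < 0, H is indefinite and the critical point is a saddle point.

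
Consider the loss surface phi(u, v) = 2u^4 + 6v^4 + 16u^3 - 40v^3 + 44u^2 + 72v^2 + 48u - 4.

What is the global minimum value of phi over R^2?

phi(u,v) separates as P(u) + Q(v) − 4, so its minimum is min P + min Q − 4.
P'(u) = 8(u + 1)(u + 2)(u + 3) vanishes at u ∈ {-3, -2, -1}; Q'(v) = 24v(v - 3)(v - 2) vanishes at v ∈ {0, 2, 3}.
Local minima of P (where P''>0): P(-3)=-18, P(-1)=-18. Local minima of Q: Q(0)=0, Q(3)=54.
So the global minimum of phi is P(-3) + Q(0) − 4 = -18 + 0 − 4 = -22, attained at (-3, 0).

-22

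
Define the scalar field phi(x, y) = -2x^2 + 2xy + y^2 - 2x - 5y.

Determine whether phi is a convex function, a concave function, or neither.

phi is quadratic, so its Hessian is the constant matrix H = [[-4, 2], [2, 2]].
det(H) = -12, tr(H) = -2.
det(H) < 0, so H is indefinite: neither convex nor concave.

neither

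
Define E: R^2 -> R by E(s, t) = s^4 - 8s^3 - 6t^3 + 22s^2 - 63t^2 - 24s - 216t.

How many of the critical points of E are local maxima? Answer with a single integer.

E separates as a function of s plus a function of t, so ∇E=0 decouples.
∂E/∂s = 4(s - 3)(s - 2)(s - 1) = 0 at s ∈ {1, 2, 3}; ∂E/∂t = -18(t + 3)(t + 4) = 0 at t ∈ {-4, -3}.
The Hessian is diagonal: diag(E_ss, E_tt). Second derivatives: E_ss(1)=8, E_ss(2)=-4, E_ss(3)=8; E_tt(-4)=18, E_tt(-3)=-18.
Local maxima occur where both diagonal entries negative: (2, -3). Count: 1.

1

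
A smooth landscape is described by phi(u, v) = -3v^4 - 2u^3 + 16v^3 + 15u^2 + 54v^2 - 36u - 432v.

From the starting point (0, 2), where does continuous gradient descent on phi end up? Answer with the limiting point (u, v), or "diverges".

phi is separable, so gradient descent decouples: u follows -∂phi/∂u, v follows -∂phi/∂v.
∂phi/∂u = -6(u - 3)(u - 2); at u=0 this is -36, so u increases.
∂phi/∂v = -12(v - 4)(v - 3)(v + 3); at v=2 this is -120, so v increases.
u converges to its nearest critical value 2 (a local min of the u-part); v converges to 3. The iterate converges to (2, 3).

(2, 3)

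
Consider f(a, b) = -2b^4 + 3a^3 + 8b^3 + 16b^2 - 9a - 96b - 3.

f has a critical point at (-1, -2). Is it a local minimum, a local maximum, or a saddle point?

The mixed partial ∂²f/∂a∂b is 0, so the Hessian at any point is diag(f_aa, f_bb) = diag(18a, 8(-3b^2 + 6b + 4)).
At (-1, -2): H = diag(-18, -160).
Both eigenvalues are negative, so H is negative definite: a local maximum.

local maximum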